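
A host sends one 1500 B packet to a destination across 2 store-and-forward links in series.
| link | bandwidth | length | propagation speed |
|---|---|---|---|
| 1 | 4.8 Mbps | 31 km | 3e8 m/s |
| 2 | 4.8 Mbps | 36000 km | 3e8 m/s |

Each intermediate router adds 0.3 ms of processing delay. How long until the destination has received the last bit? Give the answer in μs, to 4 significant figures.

L = 1500 × 8 = 12000 bits.
Transmission delay per hop = L/R = 12000/4800000 = 2500 μs; 2 hops → 5000 μs.
Propagation delays (d/s per hop): 103.333, 120000 μs; sum = 120103 μs.
Processing at 1 router(s): 1 × 0.3 ms = 300 μs.
End-to-end = 125400 μs.

125400 μs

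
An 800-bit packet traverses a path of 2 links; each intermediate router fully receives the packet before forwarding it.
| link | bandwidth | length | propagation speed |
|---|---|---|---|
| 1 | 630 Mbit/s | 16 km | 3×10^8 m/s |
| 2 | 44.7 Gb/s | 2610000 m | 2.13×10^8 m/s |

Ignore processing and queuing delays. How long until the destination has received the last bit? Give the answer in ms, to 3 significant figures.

Transmission delays (L/R per hop): 0.00126984, 1.78971e-05 ms; sum = 0.00128774 ms.
Propagation delays (d/s per hop): 0.0533333, 12.2535 ms; sum = 12.3069 ms.
End-to-end = 12.3 ms.

12.3 ms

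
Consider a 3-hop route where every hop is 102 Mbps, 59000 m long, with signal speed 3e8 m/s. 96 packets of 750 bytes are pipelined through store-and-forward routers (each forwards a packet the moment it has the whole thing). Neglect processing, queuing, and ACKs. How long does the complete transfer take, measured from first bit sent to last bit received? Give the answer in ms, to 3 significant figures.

Per-hop transmission t_tx = L/R = 6000/102000000 = 0.0588235 ms.
Per-hop propagation t_prop = 59000/300000000 = 0.196667 ms.
Pipeline fill: first packet needs 3·t_tx to clear all hops; remaining 95 packets each add one t_tx.
Total = (3+96-1)·t_tx + 3·t_prop = 98·0.0588235 + 3·0.196667 = 6.35 ms.

6.35 ms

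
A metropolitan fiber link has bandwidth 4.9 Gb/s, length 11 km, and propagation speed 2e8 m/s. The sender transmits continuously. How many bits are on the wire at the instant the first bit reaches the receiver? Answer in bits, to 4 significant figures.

Propagation delay = 11000 / 200000000 = 5.5e-05 s.
BDP = R × t_prop = 4900000000 × 5.5e-05 = 269500 bits.

269500 bits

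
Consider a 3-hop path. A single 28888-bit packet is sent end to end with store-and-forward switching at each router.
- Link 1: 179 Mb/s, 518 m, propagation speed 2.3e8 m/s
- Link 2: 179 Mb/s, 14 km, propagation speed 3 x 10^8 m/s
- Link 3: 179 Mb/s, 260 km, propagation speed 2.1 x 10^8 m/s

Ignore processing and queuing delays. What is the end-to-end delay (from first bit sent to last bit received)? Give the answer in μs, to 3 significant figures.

1770 μs

Transmission delay per hop = L/R = 28888/179000000 = 161.385 μs; 3 hops → 484.156 μs.
Propagation delays (d/s per hop): 2.25217, 46.6667, 1238.1 μs; sum = 1287.01 μs.
End-to-end = 1770 μs.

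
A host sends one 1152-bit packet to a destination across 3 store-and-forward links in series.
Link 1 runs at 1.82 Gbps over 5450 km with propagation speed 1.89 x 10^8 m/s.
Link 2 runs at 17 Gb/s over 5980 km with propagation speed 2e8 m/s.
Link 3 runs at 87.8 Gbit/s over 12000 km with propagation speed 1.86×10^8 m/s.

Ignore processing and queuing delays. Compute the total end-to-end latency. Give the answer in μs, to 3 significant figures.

Transmission delays (L/R per hop): 0.632967, 0.0677647, 0.0131207 μs; sum = 0.713852 μs.
Propagation delays (d/s per hop): 28836, 29900, 64516.1 μs; sum = 123252 μs.
End-to-end = 123000 μs.

123000 μs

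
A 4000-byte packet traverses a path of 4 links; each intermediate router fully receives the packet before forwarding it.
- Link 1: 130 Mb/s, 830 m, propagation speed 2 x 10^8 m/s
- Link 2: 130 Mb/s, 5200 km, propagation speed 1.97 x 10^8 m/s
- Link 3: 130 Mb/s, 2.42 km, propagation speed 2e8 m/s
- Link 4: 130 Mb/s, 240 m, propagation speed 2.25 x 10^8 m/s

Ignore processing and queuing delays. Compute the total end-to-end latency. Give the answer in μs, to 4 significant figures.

27400 μs

L = 4000 × 8 = 32000 bits.
Transmission delay per hop = L/R = 32000/130000000 = 246.154 μs; 4 hops → 984.615 μs.
Propagation delays (d/s per hop): 4.15, 26395.9, 12.1, 1.06667 μs; sum = 26413.3 μs.
End-to-end = 27400 μs.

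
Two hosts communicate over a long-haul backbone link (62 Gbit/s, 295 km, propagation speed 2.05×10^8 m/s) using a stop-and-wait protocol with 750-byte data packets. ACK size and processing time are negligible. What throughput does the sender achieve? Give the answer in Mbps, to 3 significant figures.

2.08 Mbps

t_tx = L/R = 6000/62000000000 = 9.67742e-08 s.
t_prop = 295000/2.05e+08 = 0.00143902 s; RTT = 0.00287805 s.
Cycle = t_tx + RTT = 0.00287815 s.
Throughput = L / cycle = 6000 / 0.00287815 = 2.08 Mbps.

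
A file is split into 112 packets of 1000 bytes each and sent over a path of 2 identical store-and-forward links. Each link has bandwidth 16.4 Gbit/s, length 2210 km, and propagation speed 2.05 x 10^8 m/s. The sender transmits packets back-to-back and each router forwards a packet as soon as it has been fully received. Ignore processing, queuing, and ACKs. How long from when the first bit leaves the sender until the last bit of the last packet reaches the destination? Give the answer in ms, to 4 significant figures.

21.62 ms

Per-hop transmission t_tx = L/R = 8000/1.64e+10 = 0.000487805 ms.
Per-hop propagation t_prop = 2210000/2.05e+08 = 10.7805 ms.
Pipeline fill: first packet needs 2·t_tx to clear all hops; remaining 111 packets each add one t_tx.
Total = (2+112-1)·t_tx + 2·t_prop = 113·0.000487805 + 2·10.7805 = 21.62 ms.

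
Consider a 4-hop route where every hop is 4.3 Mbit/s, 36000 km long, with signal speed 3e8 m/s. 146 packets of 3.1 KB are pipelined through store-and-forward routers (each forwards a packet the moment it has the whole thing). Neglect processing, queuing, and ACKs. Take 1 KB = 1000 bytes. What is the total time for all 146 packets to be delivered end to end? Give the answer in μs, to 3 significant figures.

1340000 μs

Per-hop transmission t_tx = L/R = 24800/4300000 = 5767.44 μs.
Per-hop propagation t_prop = 36000000/300000000 = 120000 μs.
Pipeline fill: first packet needs 4·t_tx to clear all hops; remaining 145 packets each add one t_tx.
Total = (4+146-1)·t_tx + 4·t_prop = 149·5767.44 + 4·120000 = 1340000 μs.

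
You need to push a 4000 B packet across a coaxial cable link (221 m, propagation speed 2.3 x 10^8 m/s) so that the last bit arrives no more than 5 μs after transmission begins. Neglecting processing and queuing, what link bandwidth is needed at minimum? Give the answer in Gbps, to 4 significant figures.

L = 32000 bits.
Propagation delay = 221 / 2.3e+08 = 0.96087 μs.
Transmission budget = 5 − 0.96087 = 4.03913 μs.
R ≥ L / t_tx = 32000 bits / 4.03913e-06 s = 7.922 Gbps.

7.922 Gbps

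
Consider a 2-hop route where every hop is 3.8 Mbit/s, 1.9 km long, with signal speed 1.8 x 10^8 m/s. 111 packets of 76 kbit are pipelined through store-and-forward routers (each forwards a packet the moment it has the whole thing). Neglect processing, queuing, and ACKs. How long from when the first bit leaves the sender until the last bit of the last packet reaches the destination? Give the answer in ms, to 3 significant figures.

Per-hop transmission t_tx = L/R = 76000/3800000 = 20 ms.
Per-hop propagation t_prop = 1900/180000000 = 0.0105556 ms.
Pipeline fill: first packet needs 2·t_tx to clear all hops; remaining 110 packets each add one t_tx.
Total = (2+111-1)·t_tx + 2·t_prop = 112·20 + 2·0.0105556 = 2240 ms.

2240 ms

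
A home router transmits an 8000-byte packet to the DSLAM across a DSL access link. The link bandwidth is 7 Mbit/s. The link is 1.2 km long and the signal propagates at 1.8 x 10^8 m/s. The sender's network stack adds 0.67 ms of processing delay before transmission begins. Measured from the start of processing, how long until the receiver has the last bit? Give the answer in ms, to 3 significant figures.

9.82 ms

L = 8000 × 8 = 64000 bits.
Transmission delay = L/R = 64000 / 7000000 = 9.14286 ms.
Propagation delay = d/s = 1200 m / 180000000 m/s = 0.00666667 ms.
Plus processing delay 0.67 ms = 0.67 ms.
Total = 9.82 ms.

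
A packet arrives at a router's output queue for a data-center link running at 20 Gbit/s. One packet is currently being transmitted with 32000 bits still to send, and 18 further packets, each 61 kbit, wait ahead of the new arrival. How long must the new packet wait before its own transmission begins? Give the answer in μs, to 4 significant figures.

56.50 μs

Each queued packet: L/R = 61000/20000000000 = 3.05 μs.
18 queued → 54.9 μs.
Plus remaining 32000 bits of current packet: 1.6 μs.
Queuing delay = 56.50 μs.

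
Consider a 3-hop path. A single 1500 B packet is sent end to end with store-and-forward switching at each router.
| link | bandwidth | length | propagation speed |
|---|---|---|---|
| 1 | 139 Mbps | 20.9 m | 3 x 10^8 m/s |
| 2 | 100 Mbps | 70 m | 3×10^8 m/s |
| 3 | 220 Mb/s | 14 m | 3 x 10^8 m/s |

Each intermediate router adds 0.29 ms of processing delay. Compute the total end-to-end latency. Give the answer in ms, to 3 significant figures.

L = 1500 × 8 = 12000 bits.
Transmission delays (L/R per hop): 0.0863309, 0.12, 0.0545455 ms; sum = 0.260876 ms.
Propagation delays (d/s per hop): 6.96667e-05, 0.000233333, 4.66667e-05 ms; sum = 0.000349667 ms.
Processing at 2 router(s): 2 × 0.29 ms = 0.58 ms.
End-to-end = 0.841 ms.

0.841 ms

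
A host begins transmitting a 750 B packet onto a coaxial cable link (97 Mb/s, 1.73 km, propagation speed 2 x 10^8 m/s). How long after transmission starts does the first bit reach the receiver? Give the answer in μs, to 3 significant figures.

8.65 μs

First bit experiences only propagation delay: d/s = 1730/200000000 = 8.65 μs.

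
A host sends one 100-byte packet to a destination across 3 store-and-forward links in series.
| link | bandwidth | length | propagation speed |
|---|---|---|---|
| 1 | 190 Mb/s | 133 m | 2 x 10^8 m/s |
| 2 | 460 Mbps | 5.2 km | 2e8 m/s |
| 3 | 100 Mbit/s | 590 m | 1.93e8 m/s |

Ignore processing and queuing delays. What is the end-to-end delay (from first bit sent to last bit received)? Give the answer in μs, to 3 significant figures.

43.7 μs

L = 100 × 8 = 800 bits.
Transmission delays (L/R per hop): 4.21053, 1.73913, 8 μs; sum = 13.9497 μs.
Propagation delays (d/s per hop): 0.665, 26, 3.05699 μs; sum = 29.722 μs.
End-to-end = 43.7 μs.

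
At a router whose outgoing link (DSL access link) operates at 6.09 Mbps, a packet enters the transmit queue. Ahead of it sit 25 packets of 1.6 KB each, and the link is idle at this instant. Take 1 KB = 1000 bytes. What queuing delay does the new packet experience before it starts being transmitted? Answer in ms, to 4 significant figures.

52.55 ms

Each queued packet: L/R = 12800/6090000 = 2.10181 ms.
25 queued → 52.5452 ms.
Queuing delay = 52.55 ms.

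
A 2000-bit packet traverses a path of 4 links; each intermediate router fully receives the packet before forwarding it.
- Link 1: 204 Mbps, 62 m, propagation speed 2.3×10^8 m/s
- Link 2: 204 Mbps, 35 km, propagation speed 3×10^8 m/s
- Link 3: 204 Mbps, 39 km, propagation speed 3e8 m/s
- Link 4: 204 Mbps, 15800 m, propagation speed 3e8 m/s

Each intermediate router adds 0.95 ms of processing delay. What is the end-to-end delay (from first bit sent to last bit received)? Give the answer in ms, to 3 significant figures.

3.19 ms

Transmission delay per hop = L/R = 2000/204000000 = 0.00980392 ms; 4 hops → 0.0392157 ms.
Propagation delays (d/s per hop): 0.000269565, 0.116667, 0.13, 0.0526667 ms; sum = 0.299603 ms.
Processing at 3 router(s): 3 × 0.95 ms = 2.85 ms.
End-to-end = 3.19 ms.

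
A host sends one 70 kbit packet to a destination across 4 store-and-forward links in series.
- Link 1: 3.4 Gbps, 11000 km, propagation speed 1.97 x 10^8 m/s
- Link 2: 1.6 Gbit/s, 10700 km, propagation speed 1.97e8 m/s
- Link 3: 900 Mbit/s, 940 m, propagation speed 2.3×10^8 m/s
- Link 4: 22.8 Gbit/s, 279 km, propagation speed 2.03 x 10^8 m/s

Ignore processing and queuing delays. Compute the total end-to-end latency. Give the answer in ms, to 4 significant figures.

111.7 ms

L = 70000 bits.
Transmission delays (L/R per hop): 0.0205882, 0.04375, 0.0777778, 0.00307018 ms; sum = 0.145186 ms.
Propagation delays (d/s per hop): 55.8376, 54.3147, 0.00408696, 1.37438 ms; sum = 111.531 ms.
End-to-end = 111.7 ms.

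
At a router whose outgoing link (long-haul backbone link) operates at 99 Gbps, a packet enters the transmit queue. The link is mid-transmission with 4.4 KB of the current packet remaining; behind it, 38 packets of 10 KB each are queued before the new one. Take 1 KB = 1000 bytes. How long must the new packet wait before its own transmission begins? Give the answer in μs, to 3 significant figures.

31.1 μs

Each queued packet: L/R = 80000/99000000000 = 0.808081 μs.
38 queued → 30.7071 μs.
Plus remaining 35200 bits of current packet: 0.355556 μs.
Queuing delay = 31.1 μs.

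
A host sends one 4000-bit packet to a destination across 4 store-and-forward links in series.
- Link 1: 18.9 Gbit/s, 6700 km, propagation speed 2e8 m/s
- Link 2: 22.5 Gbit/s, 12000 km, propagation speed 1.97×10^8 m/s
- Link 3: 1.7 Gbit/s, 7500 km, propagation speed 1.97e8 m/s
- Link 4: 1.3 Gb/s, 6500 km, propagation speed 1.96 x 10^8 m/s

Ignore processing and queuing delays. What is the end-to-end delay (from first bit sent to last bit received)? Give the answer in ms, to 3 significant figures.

166 ms

Transmission delays (L/R per hop): 0.00021164, 0.000177778, 0.00235294, 0.00307692 ms; sum = 0.00581928 ms.
Propagation delays (d/s per hop): 33.5, 60.9137, 38.0711, 33.1633 ms; sum = 165.648 ms.
End-to-end = 166 ms.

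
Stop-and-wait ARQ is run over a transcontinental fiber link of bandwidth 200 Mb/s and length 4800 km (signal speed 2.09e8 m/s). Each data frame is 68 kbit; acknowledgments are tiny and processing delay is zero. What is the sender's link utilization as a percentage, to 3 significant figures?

0.735 %

t_tx = L/R = 68000/200000000 = 0.00034 s.
t_prop = 4800000/209000000 = 0.0229665 s; RTT = 0.045933 s.
Cycle = t_tx + RTT = 0.046273 s.
Utilization = t_tx / cycle = 0.00034/0.046273 = 0.735 %.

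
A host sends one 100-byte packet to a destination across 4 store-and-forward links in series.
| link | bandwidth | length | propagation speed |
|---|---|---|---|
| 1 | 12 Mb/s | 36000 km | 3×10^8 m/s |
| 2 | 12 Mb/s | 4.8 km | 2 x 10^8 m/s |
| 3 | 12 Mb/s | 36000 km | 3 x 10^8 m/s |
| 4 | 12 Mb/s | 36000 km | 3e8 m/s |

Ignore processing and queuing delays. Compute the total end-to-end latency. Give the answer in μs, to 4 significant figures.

360300 μs

L = 100 × 8 = 800 bits.
Transmission delay per hop = L/R = 800/12000000 = 66.6667 μs; 4 hops → 266.667 μs.
Propagation delays (d/s per hop): 120000, 24, 120000, 120000 μs; sum = 360024 μs.
End-to-end = 360300 μs.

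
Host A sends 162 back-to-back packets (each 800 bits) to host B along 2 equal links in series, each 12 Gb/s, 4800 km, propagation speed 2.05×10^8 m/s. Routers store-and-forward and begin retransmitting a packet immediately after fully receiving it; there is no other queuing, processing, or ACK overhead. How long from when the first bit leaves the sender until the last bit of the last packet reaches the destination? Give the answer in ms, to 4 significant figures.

46.84 ms

Per-hop transmission t_tx = L/R = 800/12000000000 = 6.66667e-05 ms.
Per-hop propagation t_prop = 4800000/2.05e+08 = 23.4146 ms.
Pipeline fill: first packet needs 2·t_tx to clear all hops; remaining 161 packets each add one t_tx.
Total = (2+162-1)·t_tx + 2·t_prop = 163·6.66667e-05 + 2·23.4146 = 46.84 ms.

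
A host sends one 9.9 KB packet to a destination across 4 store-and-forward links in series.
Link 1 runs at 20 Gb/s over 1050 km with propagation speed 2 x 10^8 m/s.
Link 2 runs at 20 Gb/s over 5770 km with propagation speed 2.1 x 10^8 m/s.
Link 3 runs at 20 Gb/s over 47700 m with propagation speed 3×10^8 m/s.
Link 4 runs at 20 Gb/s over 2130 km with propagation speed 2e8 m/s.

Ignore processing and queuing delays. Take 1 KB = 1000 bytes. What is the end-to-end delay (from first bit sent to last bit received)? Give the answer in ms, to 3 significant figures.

43.6 ms

L = 79200 bits.
Transmission delay per hop = L/R = 79200/20000000000 = 0.00396 ms; 4 hops → 0.01584 ms.
Propagation delays (d/s per hop): 5.25, 27.4762, 0.159, 10.65 ms; sum = 43.5352 ms.
End-to-end = 43.6 ms.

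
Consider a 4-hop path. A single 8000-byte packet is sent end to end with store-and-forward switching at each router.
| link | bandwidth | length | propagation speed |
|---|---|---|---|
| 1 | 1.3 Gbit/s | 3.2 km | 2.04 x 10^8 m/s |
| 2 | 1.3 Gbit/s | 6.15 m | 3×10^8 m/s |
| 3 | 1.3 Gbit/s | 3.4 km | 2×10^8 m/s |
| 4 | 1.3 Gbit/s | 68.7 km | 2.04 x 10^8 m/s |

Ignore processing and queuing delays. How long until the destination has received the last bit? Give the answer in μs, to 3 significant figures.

L = 8000 × 8 = 64000 bits.
Transmission delay per hop = L/R = 64000/1300000000 = 49.2308 μs; 4 hops → 196.923 μs.
Propagation delays (d/s per hop): 15.6863, 0.0205, 17, 336.765 μs; sum = 369.471 μs.
End-to-end = 566 μs.

566 μs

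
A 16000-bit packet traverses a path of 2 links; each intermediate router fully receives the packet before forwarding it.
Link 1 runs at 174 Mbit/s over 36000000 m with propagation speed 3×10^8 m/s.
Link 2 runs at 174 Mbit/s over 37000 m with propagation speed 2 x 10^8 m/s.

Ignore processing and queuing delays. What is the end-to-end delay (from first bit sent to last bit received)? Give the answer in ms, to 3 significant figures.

120 ms

Transmission delay per hop = L/R = 16000/174000000 = 0.091954 ms; 2 hops → 0.183908 ms.
Propagation delays (d/s per hop): 120, 0.185 ms; sum = 120.185 ms.
End-to-end = 120 ms.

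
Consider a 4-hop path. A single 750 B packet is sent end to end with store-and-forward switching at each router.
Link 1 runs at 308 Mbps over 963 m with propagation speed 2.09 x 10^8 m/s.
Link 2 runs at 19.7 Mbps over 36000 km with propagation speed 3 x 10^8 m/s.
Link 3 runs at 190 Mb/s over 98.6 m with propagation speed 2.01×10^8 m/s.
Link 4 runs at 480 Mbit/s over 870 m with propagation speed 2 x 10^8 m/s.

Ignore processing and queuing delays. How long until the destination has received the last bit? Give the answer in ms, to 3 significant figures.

L = 750 × 8 = 6000 bits.
Transmission delays (L/R per hop): 0.0194805, 0.304569, 0.0315789, 0.0125 ms; sum = 0.368128 ms.
Propagation delays (d/s per hop): 0.00460766, 120, 0.000490547, 0.00435 ms; sum = 120.009 ms.
End-to-end = 120 ms.

120 ms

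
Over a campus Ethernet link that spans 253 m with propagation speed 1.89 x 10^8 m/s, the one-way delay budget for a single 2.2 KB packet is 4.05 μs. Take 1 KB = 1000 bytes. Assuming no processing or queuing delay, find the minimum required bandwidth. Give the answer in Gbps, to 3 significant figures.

6.49 Gbps

L = 17600 bits.
Propagation delay = 253 / 189000000 = 1.33862 μs.
Transmission budget = 4.05 − 1.33862 = 2.71138 μs.
R ≥ L / t_tx = 17600 bits / 2.71138e-06 s = 6.49 Gbps.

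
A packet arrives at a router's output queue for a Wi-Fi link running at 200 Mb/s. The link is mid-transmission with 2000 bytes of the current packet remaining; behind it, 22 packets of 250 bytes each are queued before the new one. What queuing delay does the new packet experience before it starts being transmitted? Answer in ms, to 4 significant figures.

0.3000 ms

Each queued packet: L/R = 2000/200000000 = 0.01 ms.
22 queued → 0.22 ms.
Plus remaining 16000 bits of current packet: 0.08 ms.
Queuing delay = 0.3000 ms.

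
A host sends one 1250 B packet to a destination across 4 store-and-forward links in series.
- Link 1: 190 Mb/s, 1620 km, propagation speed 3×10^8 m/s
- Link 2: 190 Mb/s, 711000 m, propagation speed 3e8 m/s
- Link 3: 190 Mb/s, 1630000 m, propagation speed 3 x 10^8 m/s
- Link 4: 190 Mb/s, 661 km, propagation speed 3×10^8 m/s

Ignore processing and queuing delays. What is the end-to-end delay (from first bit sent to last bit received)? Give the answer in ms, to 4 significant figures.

L = 1250 × 8 = 10000 bits.
Transmission delay per hop = L/R = 10000/190000000 = 0.0526316 ms; 4 hops → 0.210526 ms.
Propagation delays (d/s per hop): 5.4, 2.37, 5.43333, 2.20333 ms; sum = 15.4067 ms.
End-to-end = 15.62 ms.

15.62 ms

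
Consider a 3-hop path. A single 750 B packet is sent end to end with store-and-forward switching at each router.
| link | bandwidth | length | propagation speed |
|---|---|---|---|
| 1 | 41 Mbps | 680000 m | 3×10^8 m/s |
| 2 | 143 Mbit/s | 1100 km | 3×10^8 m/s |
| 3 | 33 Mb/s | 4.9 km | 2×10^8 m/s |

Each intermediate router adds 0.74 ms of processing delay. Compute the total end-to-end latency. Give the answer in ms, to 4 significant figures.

L = 750 × 8 = 6000 bits.
Transmission delays (L/R per hop): 0.146341, 0.041958, 0.181818 ms; sum = 0.370118 ms.
Propagation delays (d/s per hop): 2.26667, 3.66667, 0.0245 ms; sum = 5.95783 ms.
Processing at 2 router(s): 2 × 0.74 ms = 1.48 ms.
End-to-end = 7.808 ms.

7.808 ms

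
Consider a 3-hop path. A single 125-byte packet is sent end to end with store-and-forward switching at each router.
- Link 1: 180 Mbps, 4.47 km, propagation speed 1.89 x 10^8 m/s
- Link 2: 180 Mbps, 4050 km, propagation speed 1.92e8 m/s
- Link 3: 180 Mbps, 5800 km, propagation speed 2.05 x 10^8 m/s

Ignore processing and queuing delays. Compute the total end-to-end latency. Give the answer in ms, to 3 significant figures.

L = 125 × 8 = 1000 bits.
Transmission delay per hop = L/R = 1000/180000000 = 0.00555556 ms; 3 hops → 0.0166667 ms.
Propagation delays (d/s per hop): 0.0236508, 21.0938, 28.2927 ms; sum = 49.4101 ms.
End-to-end = 49.4 ms.

49.4 ms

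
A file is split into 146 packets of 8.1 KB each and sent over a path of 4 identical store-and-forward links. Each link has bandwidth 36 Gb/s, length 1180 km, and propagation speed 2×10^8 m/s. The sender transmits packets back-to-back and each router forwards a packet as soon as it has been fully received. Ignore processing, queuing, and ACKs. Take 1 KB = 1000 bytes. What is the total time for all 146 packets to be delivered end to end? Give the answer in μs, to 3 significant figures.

Per-hop transmission t_tx = L/R = 64800/36000000000 = 1.8 μs.
Per-hop propagation t_prop = 1180000/200000000 = 5900 μs.
Pipeline fill: first packet needs 4·t_tx to clear all hops; remaining 145 packets each add one t_tx.
Total = (4+146-1)·t_tx + 4·t_prop = 149·1.8 + 4·5900 = 23900 μs.

23900 μs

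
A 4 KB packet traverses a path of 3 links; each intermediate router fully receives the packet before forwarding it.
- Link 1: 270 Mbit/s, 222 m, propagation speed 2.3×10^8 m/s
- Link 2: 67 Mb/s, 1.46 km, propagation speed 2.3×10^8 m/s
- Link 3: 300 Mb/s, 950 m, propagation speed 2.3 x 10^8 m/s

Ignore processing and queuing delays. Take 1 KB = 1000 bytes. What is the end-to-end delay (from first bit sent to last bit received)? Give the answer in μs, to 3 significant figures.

L = 32000 bits.
Transmission delays (L/R per hop): 118.519, 477.612, 106.667 μs; sum = 702.797 μs.
Propagation delays (d/s per hop): 0.965217, 6.34783, 4.13043 μs; sum = 11.4435 μs.
End-to-end = 714 μs.

714 μs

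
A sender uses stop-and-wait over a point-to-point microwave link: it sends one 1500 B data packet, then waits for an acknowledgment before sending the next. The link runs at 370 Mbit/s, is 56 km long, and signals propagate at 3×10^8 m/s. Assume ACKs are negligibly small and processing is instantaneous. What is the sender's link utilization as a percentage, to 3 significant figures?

t_tx = L/R = 12000/370000000 = 3.24324e-05 s.
t_prop = 56000/300000000 = 0.000186667 s; RTT = 0.000373333 s.
Cycle = t_tx + RTT = 0.000405766 s.
Utilization = t_tx / cycle = 3.24324e-05/0.000405766 = 7.99 %.

7.99 %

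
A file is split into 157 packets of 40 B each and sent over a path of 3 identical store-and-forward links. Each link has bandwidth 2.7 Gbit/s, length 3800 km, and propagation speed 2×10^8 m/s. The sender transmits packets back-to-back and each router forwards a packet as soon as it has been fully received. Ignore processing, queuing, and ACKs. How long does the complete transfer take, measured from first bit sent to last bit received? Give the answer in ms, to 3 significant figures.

57.0 ms

Per-hop transmission t_tx = L/R = 320/2700000000 = 0.000118519 ms.
Per-hop propagation t_prop = 3800000/200000000 = 19 ms.
Pipeline fill: first packet needs 3·t_tx to clear all hops; remaining 156 packets each add one t_tx.
Total = (3+157-1)·t_tx + 3·t_prop = 159·0.000118519 + 3·19 = 57.0 ms.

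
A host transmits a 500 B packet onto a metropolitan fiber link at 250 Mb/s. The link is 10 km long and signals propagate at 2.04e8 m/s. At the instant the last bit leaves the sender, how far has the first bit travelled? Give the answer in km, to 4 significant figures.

3.264 km

t_tx = L/R = 4000/250000000 = 1.6e-05 s.
Distance = s × t_tx = 204000000 × 1.6e-05 = 3.264 km.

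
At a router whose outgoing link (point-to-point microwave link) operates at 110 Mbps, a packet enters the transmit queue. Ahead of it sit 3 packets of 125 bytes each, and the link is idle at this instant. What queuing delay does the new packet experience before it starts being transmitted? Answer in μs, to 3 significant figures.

27.3 μs

Each queued packet: L/R = 1000/110000000 = 9.09091 μs.
3 queued → 27.2727 μs.
Queuing delay = 27.3 μs.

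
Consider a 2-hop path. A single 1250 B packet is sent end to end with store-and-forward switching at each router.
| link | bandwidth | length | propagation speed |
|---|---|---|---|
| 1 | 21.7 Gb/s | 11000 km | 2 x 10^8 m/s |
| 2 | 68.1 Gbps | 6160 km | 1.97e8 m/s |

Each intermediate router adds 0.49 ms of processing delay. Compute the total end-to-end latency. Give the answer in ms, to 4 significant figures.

86.76 ms

L = 1250 × 8 = 10000 bits.
Transmission delays (L/R per hop): 0.000460829, 0.000146843 ms; sum = 0.000607672 ms.
Propagation delays (d/s per hop): 55, 31.269 ms; sum = 86.269 ms.
Processing at 1 router(s): 1 × 0.49 ms = 0.49 ms.
End-to-end = 86.76 ms.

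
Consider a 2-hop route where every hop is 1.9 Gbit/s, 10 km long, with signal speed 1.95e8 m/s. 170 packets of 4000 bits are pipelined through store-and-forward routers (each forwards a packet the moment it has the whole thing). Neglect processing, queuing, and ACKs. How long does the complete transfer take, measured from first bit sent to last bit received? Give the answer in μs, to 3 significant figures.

Per-hop transmission t_tx = L/R = 4000/1900000000 = 2.10526 μs.
Per-hop propagation t_prop = 10000/195000000 = 51.2821 μs.
Pipeline fill: first packet needs 2·t_tx to clear all hops; remaining 169 packets each add one t_tx.
Total = (2+170-1)·t_tx + 2·t_prop = 171·2.10526 + 2·51.2821 = 463 μs.

463 μs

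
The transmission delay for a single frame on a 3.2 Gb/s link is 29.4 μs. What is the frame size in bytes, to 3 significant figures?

11800 bytes

L = R × t_tx = 3200000000 b/s × 2.94e-05 s = 94080 bits.
In bytes: 94080 / 8 = 11800 bytes.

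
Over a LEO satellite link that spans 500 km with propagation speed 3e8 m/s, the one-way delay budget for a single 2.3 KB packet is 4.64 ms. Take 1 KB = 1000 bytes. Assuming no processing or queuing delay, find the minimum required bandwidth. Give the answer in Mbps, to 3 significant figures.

L = 18400 bits.
Propagation delay = 500000 / 300000000 = 1.66667 ms.
Transmission budget = 4.64 − 1.66667 = 2.97333 ms.
R ≥ L / t_tx = 18400 bits / 0.00297333 s = 6.19 Mbps.

6.19 Mbps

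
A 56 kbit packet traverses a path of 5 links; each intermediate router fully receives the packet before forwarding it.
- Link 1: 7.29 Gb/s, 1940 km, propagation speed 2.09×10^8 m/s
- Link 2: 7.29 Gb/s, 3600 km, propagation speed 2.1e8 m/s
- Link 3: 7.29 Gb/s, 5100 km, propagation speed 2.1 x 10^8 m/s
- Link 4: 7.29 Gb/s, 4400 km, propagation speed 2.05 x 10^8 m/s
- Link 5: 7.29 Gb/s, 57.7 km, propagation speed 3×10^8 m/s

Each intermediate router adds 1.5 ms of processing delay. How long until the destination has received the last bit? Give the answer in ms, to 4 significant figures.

L = 56000 bits.
Transmission delay per hop = L/R = 56000/7290000000 = 0.00768176 ms; 5 hops → 0.0384088 ms.
Propagation delays (d/s per hop): 9.2823, 17.1429, 24.2857, 21.4634, 0.192333 ms; sum = 72.3666 ms.
Processing at 4 router(s): 4 × 1.5 ms = 6 ms.
End-to-end = 78.41 ms.

78.41 ms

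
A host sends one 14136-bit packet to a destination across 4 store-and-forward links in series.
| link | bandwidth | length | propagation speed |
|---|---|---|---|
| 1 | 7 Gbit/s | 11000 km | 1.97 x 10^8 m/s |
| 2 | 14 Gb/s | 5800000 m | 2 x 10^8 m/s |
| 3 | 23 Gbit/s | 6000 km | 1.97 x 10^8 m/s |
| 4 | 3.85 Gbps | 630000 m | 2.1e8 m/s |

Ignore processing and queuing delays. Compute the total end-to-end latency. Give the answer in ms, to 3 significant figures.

118 ms

Transmission delays (L/R per hop): 0.00201943, 0.00100971, 0.000614609, 0.00367169 ms; sum = 0.00731544 ms.
Propagation delays (d/s per hop): 55.8376, 29, 30.4569, 3 ms; sum = 118.294 ms.
End-to-end = 118 ms.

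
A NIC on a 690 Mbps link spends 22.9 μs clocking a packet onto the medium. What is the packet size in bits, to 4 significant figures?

15800 bits

L = R × t_tx = 690000000 b/s × 2.29e-05 s = 15801 bits.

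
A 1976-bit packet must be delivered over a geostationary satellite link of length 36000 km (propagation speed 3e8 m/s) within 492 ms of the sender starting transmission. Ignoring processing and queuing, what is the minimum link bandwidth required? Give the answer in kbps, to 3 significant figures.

Propagation delay = 36000000 / 300000000 = 120 ms.
Transmission budget = 492 − 120 = 372 ms.
R ≥ L / t_tx = 1976 bits / 0.372 s = 5.31 kbps.

5.31 kbps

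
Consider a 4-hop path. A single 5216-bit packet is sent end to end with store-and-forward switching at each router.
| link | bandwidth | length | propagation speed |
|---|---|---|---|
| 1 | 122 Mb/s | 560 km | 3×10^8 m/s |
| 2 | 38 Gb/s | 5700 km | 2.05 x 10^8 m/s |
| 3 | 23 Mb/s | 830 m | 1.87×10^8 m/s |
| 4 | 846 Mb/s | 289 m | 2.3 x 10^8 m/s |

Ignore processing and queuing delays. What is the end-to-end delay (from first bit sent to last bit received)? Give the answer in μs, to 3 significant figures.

30000 μs

Transmission delays (L/R per hop): 42.7541, 0.137263, 226.783, 6.16548 μs; sum = 275.839 μs.
Propagation delays (d/s per hop): 1866.67, 27804.9, 4.4385, 1.25652 μs; sum = 29677.2 μs.
End-to-end = 30000 μs.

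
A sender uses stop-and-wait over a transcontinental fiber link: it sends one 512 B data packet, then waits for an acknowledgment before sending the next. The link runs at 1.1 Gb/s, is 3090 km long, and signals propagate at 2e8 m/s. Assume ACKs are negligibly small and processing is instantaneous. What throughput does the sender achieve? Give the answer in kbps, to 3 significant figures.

133 kbps

t_tx = L/R = 4096/1100000000 = 3.72364e-06 s.
t_prop = 3090000/200000000 = 0.01545 s; RTT = 0.0309 s.
Cycle = t_tx + RTT = 0.0309037 s.
Throughput = L / cycle = 4096 / 0.0309037 = 133 kbps.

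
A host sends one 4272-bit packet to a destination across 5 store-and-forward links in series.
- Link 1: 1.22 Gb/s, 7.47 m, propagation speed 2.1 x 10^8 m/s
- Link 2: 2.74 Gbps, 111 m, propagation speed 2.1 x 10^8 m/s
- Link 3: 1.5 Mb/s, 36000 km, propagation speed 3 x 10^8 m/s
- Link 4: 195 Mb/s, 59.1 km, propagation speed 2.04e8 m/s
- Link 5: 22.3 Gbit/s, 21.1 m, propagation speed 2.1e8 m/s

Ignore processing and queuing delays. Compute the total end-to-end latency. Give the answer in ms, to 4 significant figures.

123.2 ms

Transmission delays (L/R per hop): 0.00350164, 0.00155912, 2.848, 0.0219077, 0.00019157 ms; sum = 2.87516 ms.
Propagation delays (d/s per hop): 3.55714e-05, 0.000528571, 120, 0.289706, 0.000100476 ms; sum = 120.29 ms.
End-to-end = 123.2 ms.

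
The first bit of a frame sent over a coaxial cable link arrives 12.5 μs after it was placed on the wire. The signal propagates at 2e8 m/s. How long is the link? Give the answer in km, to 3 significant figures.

d = s × t_prop = 200000000 × 1.25e-05 = 2.50 km.

2.50 km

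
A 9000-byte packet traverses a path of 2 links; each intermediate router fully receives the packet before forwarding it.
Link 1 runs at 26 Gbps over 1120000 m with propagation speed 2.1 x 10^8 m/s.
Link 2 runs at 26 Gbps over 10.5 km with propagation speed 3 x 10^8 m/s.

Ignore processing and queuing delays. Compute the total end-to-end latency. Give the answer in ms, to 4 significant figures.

L = 9000 × 8 = 72000 bits.
Transmission delay per hop = L/R = 72000/26000000000 = 0.00276923 ms; 2 hops → 0.00553846 ms.
Propagation delays (d/s per hop): 5.33333, 0.035 ms; sum = 5.36833 ms.
End-to-end = 5.374 ms.

5.374 ms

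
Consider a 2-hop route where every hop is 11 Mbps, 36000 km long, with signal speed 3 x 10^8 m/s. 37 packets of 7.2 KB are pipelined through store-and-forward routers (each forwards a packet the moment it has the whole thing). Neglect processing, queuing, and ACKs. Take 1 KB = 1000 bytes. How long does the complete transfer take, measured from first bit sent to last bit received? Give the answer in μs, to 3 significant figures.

439000 μs

Per-hop transmission t_tx = L/R = 57600/11000000 = 5236.36 μs.
Per-hop propagation t_prop = 36000000/300000000 = 120000 μs.
Pipeline fill: first packet needs 2·t_tx to clear all hops; remaining 36 packets each add one t_tx.
Total = (2+37-1)·t_tx + 2·t_prop = 38·5236.36 + 2·120000 = 439000 μs.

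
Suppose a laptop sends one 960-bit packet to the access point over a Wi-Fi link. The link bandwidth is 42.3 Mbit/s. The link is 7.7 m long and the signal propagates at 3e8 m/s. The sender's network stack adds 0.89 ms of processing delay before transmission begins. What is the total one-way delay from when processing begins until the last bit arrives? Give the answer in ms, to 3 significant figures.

0.913 ms

Transmission delay = L/R = 960 / 42300000 = 0.022695 ms.
Propagation delay = d/s = 7.7 m / 300000000 m/s = 2.56667e-05 ms.
Plus processing delay 0.89 ms = 0.89 ms.
Total = 0.913 ms.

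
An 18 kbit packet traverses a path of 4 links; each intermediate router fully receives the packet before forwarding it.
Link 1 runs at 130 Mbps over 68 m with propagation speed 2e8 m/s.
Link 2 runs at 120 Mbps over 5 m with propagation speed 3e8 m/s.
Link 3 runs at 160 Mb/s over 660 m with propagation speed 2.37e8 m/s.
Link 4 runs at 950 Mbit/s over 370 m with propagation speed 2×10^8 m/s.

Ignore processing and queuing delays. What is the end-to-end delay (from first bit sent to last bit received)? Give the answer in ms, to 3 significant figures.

L = 18000 bits.
Transmission delays (L/R per hop): 0.138462, 0.15, 0.1125, 0.0189474 ms; sum = 0.419909 ms.
Propagation delays (d/s per hop): 0.00034, 1.66667e-05, 0.00278481, 0.00185 ms; sum = 0.00499148 ms.
End-to-end = 0.425 ms.

0.425 ms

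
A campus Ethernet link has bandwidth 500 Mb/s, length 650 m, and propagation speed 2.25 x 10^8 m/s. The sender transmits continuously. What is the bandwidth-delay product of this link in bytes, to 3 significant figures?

Propagation delay = 650 / 225000000 = 2.88889e-06 s.
BDP = R × t_prop = 500000000 × 2.88889e-06 = 1444.44 bits.
In bytes: 1444.44/8 = 181 bytes.

181 bytes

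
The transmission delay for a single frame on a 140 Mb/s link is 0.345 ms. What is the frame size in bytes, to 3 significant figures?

L = R × t_tx = 140000000 b/s × 0.000345 s = 48300 bits.
In bytes: 48300 / 8 = 6040 bytes.

6040 bytes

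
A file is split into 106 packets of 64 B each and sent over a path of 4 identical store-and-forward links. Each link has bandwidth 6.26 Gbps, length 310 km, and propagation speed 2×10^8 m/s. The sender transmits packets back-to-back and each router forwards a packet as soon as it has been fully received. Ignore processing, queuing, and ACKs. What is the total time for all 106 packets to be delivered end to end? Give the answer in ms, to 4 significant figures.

6.209 ms

Per-hop transmission t_tx = L/R = 512/6260000000 = 8.17891e-05 ms.
Per-hop propagation t_prop = 310000/200000000 = 1.55 ms.
Pipeline fill: first packet needs 4·t_tx to clear all hops; remaining 105 packets each add one t_tx.
Total = (4+106-1)·t_tx + 4·t_prop = 109·8.17891e-05 + 4·1.55 = 6.209 ms.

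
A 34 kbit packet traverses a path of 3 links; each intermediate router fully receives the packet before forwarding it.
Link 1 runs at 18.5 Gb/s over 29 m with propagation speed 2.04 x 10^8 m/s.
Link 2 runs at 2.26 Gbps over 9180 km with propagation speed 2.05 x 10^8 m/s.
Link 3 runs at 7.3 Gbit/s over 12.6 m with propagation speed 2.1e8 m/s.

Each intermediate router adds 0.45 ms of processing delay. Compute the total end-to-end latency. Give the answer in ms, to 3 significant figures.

L = 34000 bits.
Transmission delays (L/R per hop): 0.00183784, 0.0150442, 0.00465753 ms; sum = 0.0215396 ms.
Propagation delays (d/s per hop): 0.000142157, 44.7805, 6e-05 ms; sum = 44.7807 ms.
Processing at 2 router(s): 2 × 0.45 ms = 0.9 ms.
End-to-end = 45.7 ms.

45.7 ms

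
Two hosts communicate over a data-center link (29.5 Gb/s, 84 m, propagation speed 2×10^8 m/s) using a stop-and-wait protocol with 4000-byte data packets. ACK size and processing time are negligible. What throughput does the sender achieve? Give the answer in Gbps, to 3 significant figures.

t_tx = L/R = 32000/29500000000 = 1.08475e-06 s.
t_prop = 84/200000000 = 4.2e-07 s; RTT = 8.4e-07 s.
Cycle = t_tx + RTT = 1.92475e-06 s.
Throughput = L / cycle = 32000 / 1.92475e-06 = 16.6 Gbps.

16.6 Gbps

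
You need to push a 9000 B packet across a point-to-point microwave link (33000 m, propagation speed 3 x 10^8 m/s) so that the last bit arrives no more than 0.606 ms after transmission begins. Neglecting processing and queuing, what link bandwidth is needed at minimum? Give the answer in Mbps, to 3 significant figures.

145 Mbps

L = 72000 bits.
Propagation delay = 33000 / 300000000 = 0.11 ms.
Transmission budget = 0.606 − 0.11 = 0.496 ms.
R ≥ L / t_tx = 72000 bits / 0.000496 s = 145 Mbps.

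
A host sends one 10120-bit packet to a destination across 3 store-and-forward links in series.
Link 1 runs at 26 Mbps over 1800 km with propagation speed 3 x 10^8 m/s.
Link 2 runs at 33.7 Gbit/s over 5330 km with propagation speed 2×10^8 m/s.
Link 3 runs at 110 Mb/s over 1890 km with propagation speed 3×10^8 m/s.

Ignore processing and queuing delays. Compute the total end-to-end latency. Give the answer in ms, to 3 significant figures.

39.4 ms

Transmission delays (L/R per hop): 0.389231, 0.000300297, 0.092 ms; sum = 0.481531 ms.
Propagation delays (d/s per hop): 6, 26.65, 6.3 ms; sum = 38.95 ms.
End-to-end = 39.4 ms.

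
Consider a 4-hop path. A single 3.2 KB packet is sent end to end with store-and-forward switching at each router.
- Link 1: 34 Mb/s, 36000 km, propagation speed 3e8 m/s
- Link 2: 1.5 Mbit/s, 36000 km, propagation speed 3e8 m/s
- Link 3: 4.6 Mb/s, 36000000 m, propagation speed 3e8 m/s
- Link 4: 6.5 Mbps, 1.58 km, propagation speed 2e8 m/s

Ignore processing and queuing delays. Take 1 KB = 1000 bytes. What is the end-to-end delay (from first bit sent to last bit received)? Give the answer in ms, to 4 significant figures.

387.3 ms

L = 25600 bits.
Transmission delays (L/R per hop): 0.752941, 17.0667, 5.56522, 3.93846 ms; sum = 27.3233 ms.
Propagation delays (d/s per hop): 120, 120, 120, 0.0079 ms; sum = 360.008 ms.
End-to-end = 387.3 ms.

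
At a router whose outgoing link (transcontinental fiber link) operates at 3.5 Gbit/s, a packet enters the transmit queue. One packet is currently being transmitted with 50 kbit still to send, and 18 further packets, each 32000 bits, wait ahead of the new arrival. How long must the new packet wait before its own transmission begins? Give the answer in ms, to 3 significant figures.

0.179 ms

Each queued packet: L/R = 32000/3500000000 = 0.00914286 ms.
18 queued → 0.164571 ms.
Plus remaining 50000 bits of current packet: 0.0142857 ms.
Queuing delay = 0.179 ms.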